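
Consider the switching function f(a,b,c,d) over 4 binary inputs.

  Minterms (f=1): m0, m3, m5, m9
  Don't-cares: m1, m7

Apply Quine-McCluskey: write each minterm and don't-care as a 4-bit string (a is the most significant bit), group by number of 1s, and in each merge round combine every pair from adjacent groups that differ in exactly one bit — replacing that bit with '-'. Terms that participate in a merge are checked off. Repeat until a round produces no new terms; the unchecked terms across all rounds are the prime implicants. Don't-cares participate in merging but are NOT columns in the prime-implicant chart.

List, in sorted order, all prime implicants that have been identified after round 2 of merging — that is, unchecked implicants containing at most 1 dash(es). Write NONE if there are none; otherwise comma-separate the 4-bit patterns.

Round 0: 0000✓ 0001✓ 0011✓ 0101✓ 0111✓ 1001✓
Round 1: -001 0-01✓ 0-11✓ 00-1✓ 000- 01-1✓
Round 2: 0--1
PIs = {-001, 0--1, 000-}

-001, 000-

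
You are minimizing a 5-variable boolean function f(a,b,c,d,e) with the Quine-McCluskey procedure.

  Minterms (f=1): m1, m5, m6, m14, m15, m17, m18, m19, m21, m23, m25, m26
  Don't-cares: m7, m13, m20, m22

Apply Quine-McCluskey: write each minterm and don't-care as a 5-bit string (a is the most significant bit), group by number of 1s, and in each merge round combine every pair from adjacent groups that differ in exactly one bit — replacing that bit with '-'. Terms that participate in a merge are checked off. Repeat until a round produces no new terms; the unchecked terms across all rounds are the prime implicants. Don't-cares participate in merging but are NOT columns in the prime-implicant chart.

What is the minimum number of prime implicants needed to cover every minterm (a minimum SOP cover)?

5

Round 0: 00001✓ 00101✓ 00110✓ 00111✓ 01101✓ 01110✓ 01111✓ 10001✓ 10010✓ 10011✓ 10100✓ 10101✓ 10110✓ 10111✓ 11001✓ 11010✓
Round 1: -0001✓ -0101✓ -0110✓ -0111✓ 0-101✓ 0-110✓ 0-111✓ 00-01✓ 001-1✓ 0011-✓ 011-1✓ 0111-✓ 1-001 1-010 10-01✓ 10-10✓ 10-11✓ 100-1✓ 1001-✓ 101-0✓ 101-1✓ 1010-✓ 1011-✓
Round 2: -0-01 -01-1 -011- 0-1-1 0-11- 10--1 10-1- 101--
PIs = {-0-01, -01-1, -011-, 0-1-1, 0-11-, 1-001, 1-010, 10--1, 10-1-, 101--}
Coverage chart:
  m1: -0-01 ←essential
  m5: -0-01,-01-1,0-1-1
  m6: -011-,0-11-
  m14: 0-11- ←essential
  m15: 0-1-1,0-11-
  m17: -0-01,1-001,10--1
  m18: 1-010,10-1-
  m19: 10--1,10-1-
  m21: -0-01,-01-1,10--1,101--
  m23: -01-1,-011-,10--1,10-1-,101--
  m25: 1-001 ←essential
  m26: 1-010 ←essential
Essential: -0-01, 0-11-, 1-001, 1-010
Petrick residual → 10--1
Min cover (5 terms): b'd'e + a'cd + ac'd'e + ac'de' + ab'e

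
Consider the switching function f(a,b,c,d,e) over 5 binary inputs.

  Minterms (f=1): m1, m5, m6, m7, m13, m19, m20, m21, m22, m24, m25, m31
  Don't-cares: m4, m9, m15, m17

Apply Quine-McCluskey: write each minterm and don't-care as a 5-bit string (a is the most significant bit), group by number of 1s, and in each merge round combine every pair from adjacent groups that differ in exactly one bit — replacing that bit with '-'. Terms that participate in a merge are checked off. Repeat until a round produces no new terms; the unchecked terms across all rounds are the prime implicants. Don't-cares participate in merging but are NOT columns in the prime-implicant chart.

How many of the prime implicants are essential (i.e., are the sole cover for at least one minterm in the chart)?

4

Round 0: 00001✓ 00100✓ 00101✓ 00110✓ 00111✓ 01001✓ 01101✓ 01111✓ 10001✓ 10011✓ 10100✓ 10101✓ 10110✓ 11000✓ 11001✓ 11111✓
Round 1: -0001✓ -0100✓ -0101✓ -0110✓ -1001✓ -1111 0-001✓ 0-101✓ 0-111✓ 00-01✓ 001-0✓ 001-1✓ 0010-✓ 0011-✓ 01-01✓ 011-1✓ 1-001✓ 10-01✓ 100-1 101-0✓ 1010-✓ 1100-
Round 2: --001 -0-01 -01-0 -010- 0--01 0-1-1 001--
PIs = {--001, -0-01, -01-0, -010-, -1111, 0--01, 0-1-1, 001--, 100-1, 1100-}
Coverage chart:
  m1: --001,-0-01,0--01
  m5: -0-01,-010-,0--01,0-1-1,001--
  m6: -01-0,001--
  m7: 0-1-1,001--
  m13: 0--01,0-1-1
  m19: 100-1 ←essential
  m20: -01-0,-010-
  m21: -0-01,-010-
  m22: -01-0 ←essential
  m24: 1100- ←essential
  m25: --001,1100-
  m31: -1111 ←essential
Essential: -01-0, -1111, 100-1, 1100-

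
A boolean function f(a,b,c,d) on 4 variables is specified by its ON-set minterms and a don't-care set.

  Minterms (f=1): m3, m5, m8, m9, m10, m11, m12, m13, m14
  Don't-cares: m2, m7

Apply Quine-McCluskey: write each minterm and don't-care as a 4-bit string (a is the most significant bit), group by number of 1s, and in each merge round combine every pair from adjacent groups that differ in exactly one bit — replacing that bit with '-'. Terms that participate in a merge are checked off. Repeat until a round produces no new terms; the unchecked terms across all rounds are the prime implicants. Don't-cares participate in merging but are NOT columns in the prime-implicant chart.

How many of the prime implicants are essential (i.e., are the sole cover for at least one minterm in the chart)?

1

Round 0: 0010✓ 0011✓ 0101✓ 0111✓ 1000✓ 1001✓ 1010✓ 1011✓ 1100✓ 1101✓ 1110✓
Round 1: -010✓ -011✓ -101 0-11 001-✓ 01-1 1-00✓ 1-01✓ 1-10✓ 10-0✓ 10-1✓ 100-✓ 101-✓ 11-0✓ 110-✓
Round 2: -01- 1--0 1-0- 10--
PIs = {-01-, -101, 0-11, 01-1, 1--0, 1-0-, 10--}
Coverage chart:
  m3: -01-,0-11
  m5: -101,01-1
  m8: 1--0,1-0-,10--
  m9: 1-0-,10--
  m10: -01-,1--0,10--
  m11: -01-,10--
  m12: 1--0,1-0-
  m13: -101,1-0-
  m14: 1--0 ←essential
Essential: 1--0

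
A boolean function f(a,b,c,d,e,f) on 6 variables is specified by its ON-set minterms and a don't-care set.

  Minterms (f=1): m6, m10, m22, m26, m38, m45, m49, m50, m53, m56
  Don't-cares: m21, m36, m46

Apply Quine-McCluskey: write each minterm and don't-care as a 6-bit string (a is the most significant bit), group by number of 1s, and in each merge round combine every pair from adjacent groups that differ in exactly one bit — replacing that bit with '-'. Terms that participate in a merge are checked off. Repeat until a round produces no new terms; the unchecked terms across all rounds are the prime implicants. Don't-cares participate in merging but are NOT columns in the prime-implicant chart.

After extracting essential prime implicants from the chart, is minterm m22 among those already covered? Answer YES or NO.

[col 0] 000110*, 001010*, 010101*, 010110*, 011010*, 100100*, 100110*, 101101, 101110*, 110001*, 110010, 110101*, 111000
[col 1] -00110, -10101, 0-0110, 0-1010, 10-110, 1001-0, 110-01
Prime implicants: -00110, -10101, 0-0110, 0-1010, 10-110, 1001-0, 101101, 110-01, 110010, 111000
PI chart (minterm → PIs covering it):
  6 | -00110,0-0110
  10 | 0-1010  (sole → essential)
  22 | 0-0110  (sole → essential)
  26 | 0-1010  (sole → essential)
  38 | -00110,10-110,1001-0
  45 | 101101  (sole → essential)
  49 | 110-01  (sole → essential)
  50 | 110010  (sole → essential)
  53 | -10101,110-01
  56 | 111000  (sole → essential)
Essential prime implicants: 0-0110, 0-1010, 101101, 110-01, 110010, 111000

YES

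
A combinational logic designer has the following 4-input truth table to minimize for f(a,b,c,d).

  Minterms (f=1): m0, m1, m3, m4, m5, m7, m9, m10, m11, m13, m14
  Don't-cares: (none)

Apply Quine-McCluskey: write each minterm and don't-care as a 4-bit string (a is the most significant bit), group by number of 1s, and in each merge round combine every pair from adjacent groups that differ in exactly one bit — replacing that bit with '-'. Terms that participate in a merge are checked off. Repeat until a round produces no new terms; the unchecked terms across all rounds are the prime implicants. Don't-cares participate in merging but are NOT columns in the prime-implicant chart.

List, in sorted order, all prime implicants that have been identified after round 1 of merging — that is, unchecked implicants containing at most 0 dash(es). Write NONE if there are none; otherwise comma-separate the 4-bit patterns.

[col 0] 0000*, 0001*, 0011*, 0100*, 0101*, 0111*, 1001*, 1010*, 1011*, 1101*, 1110*
[col 1] -001*, -011*, -101*, 0-00*, 0-01*, 0-11*, 00-1*, 000-*, 01-1*, 010-*, 1-01*, 1-10, 10-1*, 101-
[col 2] --01, -0-1, 0--1, 0-0-
Prime implicants: --01, -0-1, 0--1, 0-0-, 1-10, 101-

NONE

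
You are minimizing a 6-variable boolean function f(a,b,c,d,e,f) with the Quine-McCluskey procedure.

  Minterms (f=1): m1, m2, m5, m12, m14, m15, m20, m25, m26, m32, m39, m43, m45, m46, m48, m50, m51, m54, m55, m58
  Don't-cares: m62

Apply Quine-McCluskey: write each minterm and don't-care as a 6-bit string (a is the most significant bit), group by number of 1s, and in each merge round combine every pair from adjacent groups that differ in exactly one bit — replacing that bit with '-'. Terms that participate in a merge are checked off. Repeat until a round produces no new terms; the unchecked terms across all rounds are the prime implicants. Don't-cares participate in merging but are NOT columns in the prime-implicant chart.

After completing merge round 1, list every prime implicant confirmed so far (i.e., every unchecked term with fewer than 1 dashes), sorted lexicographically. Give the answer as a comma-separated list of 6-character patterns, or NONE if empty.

000010, 010100, 011001, 101011, 101101

Round 0: 000001✓ 000010 000101✓ 001100✓ 001110✓ 001111✓ 010100 011001 011010✓ 100000✓ 100111✓ 101011 101101 101110✓ 110000✓ 110010✓ 110011✓ 110110✓ 110111✓ 111010✓ 111110✓
Round 1: -01110 -11010 000-01 0011-0 00111- 1-0000 1-0111 1-1110 11-010✓ 11-110✓ 110-10✓ 110-11✓ 1100-0 11001-✓ 11011-✓ 111-10✓
Round 2: 11--10 110-1-
PIs = {-01110, -11010, 000-01, 000010, 0011-0, 00111-, 010100, 011001, 1-0000, 1-0111, 1-1110, 101011, 101101, 11--10, 110-1-, 1100-0}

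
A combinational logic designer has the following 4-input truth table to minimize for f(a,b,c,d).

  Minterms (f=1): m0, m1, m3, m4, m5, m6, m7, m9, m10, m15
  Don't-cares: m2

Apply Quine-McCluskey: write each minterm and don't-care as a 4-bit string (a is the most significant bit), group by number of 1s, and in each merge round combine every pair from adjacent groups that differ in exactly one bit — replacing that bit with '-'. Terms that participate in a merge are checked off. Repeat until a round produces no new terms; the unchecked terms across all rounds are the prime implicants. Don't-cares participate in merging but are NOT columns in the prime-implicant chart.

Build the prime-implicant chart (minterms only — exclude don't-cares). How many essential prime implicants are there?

size-2^0 implicants → 0000(✓)  0001(✓)  0010(✓)  0011(✓)  0100(✓)  0101(✓)  0110(✓)  0111(✓)  1001(✓)  1010(✓)  1111(✓)
size-2^1 implicants → -001  -010  -111  0-00(✓)  0-01(✓)  0-10(✓)  0-11(✓)  00-0(✓)  00-1(✓)  000-(✓)  001-(✓)  01-0(✓)  01-1(✓)  010-(✓)  011-(✓)
size-2^2 implicants → 0--0(✓)  0--1(✓)  0-0-(✓)  0-1-(✓)  00--(✓)  01--(✓)
size-2^3 implicants → 0---
Unchecked terms (primes): -001, -010, -111, 0---
Minterm coverage:
  m0 ⊆ 0--- [E]
  m1 ⊆ -001,0---
  m3 ⊆ 0--- [E]
  m4 ⊆ 0--- [E]
  m5 ⊆ 0--- [E]
  m6 ⊆ 0--- [E]
  m7 ⊆ -111,0---
  m9 ⊆ -001 [E]
  m10 ⊆ -010 [E]
  m15 ⊆ -111 [E]
E = {-001, -010, -111, 0---}

4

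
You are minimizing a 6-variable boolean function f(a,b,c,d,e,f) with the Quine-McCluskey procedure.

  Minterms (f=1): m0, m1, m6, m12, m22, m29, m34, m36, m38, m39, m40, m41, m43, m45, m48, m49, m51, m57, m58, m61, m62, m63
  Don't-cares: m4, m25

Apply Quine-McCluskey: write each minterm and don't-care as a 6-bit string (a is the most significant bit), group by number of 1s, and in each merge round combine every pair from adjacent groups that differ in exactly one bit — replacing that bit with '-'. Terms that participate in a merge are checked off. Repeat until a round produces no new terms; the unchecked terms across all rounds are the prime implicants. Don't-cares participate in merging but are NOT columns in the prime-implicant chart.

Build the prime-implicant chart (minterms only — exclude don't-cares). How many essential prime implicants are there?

13

Round 0: 000000✓ 000001✓ 000100✓ 000110✓ 001100✓ 010110✓ 011001✓ 011101✓ 100010✓ 100100✓ 100110✓ 100111✓ 101000✓ 101001✓ 101011✓ 101101✓ 110000✓ 110001✓ 110011✓ 111001✓ 111010✓ 111101✓ 111110✓ 111111✓
Round 1: -00100✓ -00110✓ -11001✓ -11101✓ 0-0110 00-100 000-00 00000- 0001-0✓ 011-01✓ 1-1001✓ 1-1101✓ 100-10 1001-0✓ 10011- 101-01✓ 1010-1 10100- 11-001 1100-1 11000- 111-01✓ 111-10 1111-1 11111-
Round 2: -001-0 -11-01 1-1-01
PIs = {-001-0, -11-01, 0-0110, 00-100, 000-00, 00000-, 1-1-01, 100-10, 10011-, 1010-1, 10100-, 11-001, 1100-1, 11000-, 111-10, 1111-1, 11111-}
Coverage chart:
  m0: 000-00,00000-
  m1: 00000- ←essential
  m6: -001-0,0-0110
  m12: 00-100 ←essential
  m22: 0-0110 ←essential
  m29: -11-01 ←essential
  m34: 100-10 ←essential
  m36: -001-0 ←essential
  m38: -001-0,100-10,10011-
  m39: 10011- ←essential
  m40: 10100- ←essential
  m41: 1-1-01,1010-1,10100-
  m43: 1010-1 ←essential
  m45: 1-1-01 ←essential
  m48: 11000- ←essential
  m49: 11-001,1100-1,11000-
  m51: 1100-1 ←essential
  m57: -11-01,1-1-01,11-001
  m58: 111-10 ←essential
  m61: -11-01,1-1-01,1111-1
  m62: 111-10,11111-
  m63: 1111-1,11111-
Essential: -001-0, -11-01, 0-0110, 00-100, 00000-, 1-1-01, 100-10, 10011-, 1010-1, 10100-, 1100-1, 11000-, 111-10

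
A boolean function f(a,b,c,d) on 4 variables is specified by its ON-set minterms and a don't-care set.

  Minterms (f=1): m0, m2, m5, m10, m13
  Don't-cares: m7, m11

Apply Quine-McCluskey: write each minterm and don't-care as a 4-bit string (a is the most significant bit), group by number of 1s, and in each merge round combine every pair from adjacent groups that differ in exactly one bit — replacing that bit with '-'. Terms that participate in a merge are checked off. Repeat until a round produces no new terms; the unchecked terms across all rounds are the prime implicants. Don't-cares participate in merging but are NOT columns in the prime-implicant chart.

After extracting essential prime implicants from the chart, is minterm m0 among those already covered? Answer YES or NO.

[col 0] 0000*, 0010*, 0101*, 0111*, 1010*, 1011*, 1101*
[col 1] -010, -101, 00-0, 01-1, 101-
Prime implicants: -010, -101, 00-0, 01-1, 101-
PI chart (minterm → PIs covering it):
  0 | 00-0  (sole → essential)
  2 | -010,00-0
  5 | -101,01-1
  10 | -010,101-
  13 | -101  (sole → essential)
Essential prime implicants: -101, 00-0

YES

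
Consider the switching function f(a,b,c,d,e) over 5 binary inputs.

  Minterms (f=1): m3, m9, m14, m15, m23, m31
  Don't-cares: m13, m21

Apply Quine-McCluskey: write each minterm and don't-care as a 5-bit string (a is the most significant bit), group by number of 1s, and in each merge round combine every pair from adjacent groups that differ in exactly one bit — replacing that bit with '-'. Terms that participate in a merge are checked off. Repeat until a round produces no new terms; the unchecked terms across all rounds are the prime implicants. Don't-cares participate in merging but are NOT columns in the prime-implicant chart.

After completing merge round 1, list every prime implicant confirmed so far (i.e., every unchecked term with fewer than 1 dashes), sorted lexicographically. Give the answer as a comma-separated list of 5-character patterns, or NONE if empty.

00011

Round 0: 00011 01001✓ 01101✓ 01110✓ 01111✓ 10101✓ 10111✓ 11111✓
Round 1: -1111 01-01 011-1 0111- 1-111 101-1
PIs = {-1111, 00011, 01-01, 011-1, 0111-, 1-111, 101-1}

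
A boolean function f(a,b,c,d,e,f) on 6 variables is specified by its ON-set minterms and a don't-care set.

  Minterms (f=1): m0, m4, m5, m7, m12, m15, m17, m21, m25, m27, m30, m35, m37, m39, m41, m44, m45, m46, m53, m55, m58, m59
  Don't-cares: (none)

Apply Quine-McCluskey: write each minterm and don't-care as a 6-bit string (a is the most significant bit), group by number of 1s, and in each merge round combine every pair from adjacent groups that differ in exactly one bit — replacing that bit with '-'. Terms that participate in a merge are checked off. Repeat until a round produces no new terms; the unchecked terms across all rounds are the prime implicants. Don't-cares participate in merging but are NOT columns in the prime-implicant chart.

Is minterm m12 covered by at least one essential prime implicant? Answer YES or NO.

size-2^0 implicants → 000000(✓)  000100(✓)  000101(✓)  000111(✓)  001100(✓)  001111(✓)  010001(✓)  010101(✓)  011001(✓)  011011(✓)  011110  100011(✓)  100101(✓)  100111(✓)  101001(✓)  101100(✓)  101101(✓)  101110(✓)  110101(✓)  110111(✓)  111010(✓)  111011(✓)
size-2^1 implicants → -00101(✓)  -00111(✓)  -01100  -10101(✓)  -11011  0-0101(✓)  00-100  00-111  000-00  0001-1(✓)  00010-  01-001  010-01  0110-1  1-0101(✓)  1-0111(✓)  10-101  100-11  1001-1(✓)  101-01  1011-0  10110-  1101-1(✓)  11101-
size-2^2 implicants → --0101  -001-1  1-01-1
Unchecked terms (primes): --0101, -001-1, -01100, -11011, 00-100, 00-111, 000-00, 00010-, 01-001, 010-01, 0110-1, 011110, 1-01-1, 10-101, 100-11, 101-01, 1011-0, 10110-, 11101-
Minterm coverage:
  m0 ⊆ 000-00 [E]
  m4 ⊆ 00-100,000-00,00010-
  m5 ⊆ --0101,-001-1,00010-
  m7 ⊆ -001-1,00-111
  m12 ⊆ -01100,00-100
  m15 ⊆ 00-111 [E]
  m17 ⊆ 01-001,010-01
  m21 ⊆ --0101,010-01
  m25 ⊆ 01-001,0110-1
  m27 ⊆ -11011,0110-1
  m30 ⊆ 011110 [E]
  m35 ⊆ 100-11 [E]
  m37 ⊆ --0101,-001-1,1-01-1,10-101
  m39 ⊆ -001-1,1-01-1,100-11
  m41 ⊆ 101-01 [E]
  m44 ⊆ -01100,1011-0,10110-
  m45 ⊆ 10-101,101-01,10110-
  m46 ⊆ 1011-0 [E]
  m53 ⊆ --0101,1-01-1
  m55 ⊆ 1-01-1 [E]
  m58 ⊆ 11101- [E]
  m59 ⊆ -11011,11101-
E = {00-111, 000-00, 011110, 1-01-1, 100-11, 101-01, 1011-0, 11101-}

NO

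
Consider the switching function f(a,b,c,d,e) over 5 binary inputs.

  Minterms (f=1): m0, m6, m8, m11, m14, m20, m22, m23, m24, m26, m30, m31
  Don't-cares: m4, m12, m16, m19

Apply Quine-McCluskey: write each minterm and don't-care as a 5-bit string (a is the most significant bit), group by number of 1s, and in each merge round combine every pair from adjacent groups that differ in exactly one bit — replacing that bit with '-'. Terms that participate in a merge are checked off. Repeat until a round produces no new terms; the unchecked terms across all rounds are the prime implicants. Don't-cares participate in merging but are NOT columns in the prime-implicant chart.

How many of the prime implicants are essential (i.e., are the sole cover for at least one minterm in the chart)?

size-2^0 implicants → 00000(✓)  00100(✓)  00110(✓)  01000(✓)  01011  01100(✓)  01110(✓)  10000(✓)  10011(✓)  10100(✓)  10110(✓)  10111(✓)  11000(✓)  11010(✓)  11110(✓)  11111(✓)
size-2^1 implicants → -0000(✓)  -0100(✓)  -0110(✓)  -1000(✓)  -1110(✓)  0-000(✓)  0-100(✓)  0-110(✓)  00-00(✓)  001-0(✓)  01-00(✓)  011-0(✓)  1-000(✓)  1-110(✓)  1-111(✓)  10-00(✓)  10-11  101-0(✓)  1011-(✓)  11-10  110-0  1111-(✓)
size-2^2 implicants → --000  --110  -0-00  -01-0  0--00  0-1-0  1-11-
Unchecked terms (primes): --000, --110, -0-00, -01-0, 0--00, 0-1-0, 01011, 1-11-, 10-11, 11-10, 110-0
Minterm coverage:
  m0 ⊆ --000,-0-00,0--00
  m6 ⊆ --110,-01-0,0-1-0
  m8 ⊆ --000,0--00
  m11 ⊆ 01011 [E]
  m14 ⊆ --110,0-1-0
  m20 ⊆ -0-00,-01-0
  m22 ⊆ --110,-01-0,1-11-
  m23 ⊆ 1-11-,10-11
  m24 ⊆ --000,110-0
  m26 ⊆ 11-10,110-0
  m30 ⊆ --110,1-11-,11-10
  m31 ⊆ 1-11- [E]
E = {01011, 1-11-}

2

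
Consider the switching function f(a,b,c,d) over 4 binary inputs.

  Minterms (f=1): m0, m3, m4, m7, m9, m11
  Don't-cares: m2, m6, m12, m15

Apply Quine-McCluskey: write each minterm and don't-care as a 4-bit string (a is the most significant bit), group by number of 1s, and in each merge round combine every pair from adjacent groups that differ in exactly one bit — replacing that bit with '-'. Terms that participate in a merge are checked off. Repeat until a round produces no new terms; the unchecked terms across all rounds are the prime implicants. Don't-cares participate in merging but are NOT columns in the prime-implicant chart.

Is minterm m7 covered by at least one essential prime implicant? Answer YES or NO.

NO

size-2^0 implicants → 0000(✓)  0010(✓)  0011(✓)  0100(✓)  0110(✓)  0111(✓)  1001(✓)  1011(✓)  1100(✓)  1111(✓)
size-2^1 implicants → -011(✓)  -100  -111(✓)  0-00(✓)  0-10(✓)  0-11(✓)  00-0(✓)  001-(✓)  01-0(✓)  011-(✓)  1-11(✓)  10-1
size-2^2 implicants → --11  0--0  0-1-
Unchecked terms (primes): --11, -100, 0--0, 0-1-, 10-1
Minterm coverage:
  m0 ⊆ 0--0 [E]
  m3 ⊆ --11,0-1-
  m4 ⊆ -100,0--0
  m7 ⊆ --11,0-1-
  m9 ⊆ 10-1 [E]
  m11 ⊆ --11,10-1
E = {0--0, 10-1}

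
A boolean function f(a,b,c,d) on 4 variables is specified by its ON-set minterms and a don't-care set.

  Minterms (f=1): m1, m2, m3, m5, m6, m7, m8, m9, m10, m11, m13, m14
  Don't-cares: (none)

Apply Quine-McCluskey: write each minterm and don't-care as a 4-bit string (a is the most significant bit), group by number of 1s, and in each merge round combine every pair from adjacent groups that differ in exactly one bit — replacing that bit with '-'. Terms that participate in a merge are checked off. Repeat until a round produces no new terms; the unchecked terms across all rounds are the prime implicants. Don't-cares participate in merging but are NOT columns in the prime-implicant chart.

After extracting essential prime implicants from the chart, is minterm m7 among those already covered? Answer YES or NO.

NO

[col 0] 0001*, 0010*, 0011*, 0101*, 0110*, 0111*, 1000*, 1001*, 1010*, 1011*, 1101*, 1110*
[col 1] -001*, -010*, -011*, -101*, -110*, 0-01*, 0-10*, 0-11*, 00-1*, 001-*, 01-1*, 011-*, 1-01*, 1-10*, 10-0*, 10-1*, 100-*, 101-*
[col 2] --01, --10, -0-1, -01-, 0--1, 0-1-, 10--
Prime implicants: --01, --10, -0-1, -01-, 0--1, 0-1-, 10--
PI chart (minterm → PIs covering it):
  1 | --01,-0-1,0--1
  2 | --10,-01-,0-1-
  3 | -0-1,-01-,0--1,0-1-
  5 | --01,0--1
  6 | --10,0-1-
  7 | 0--1,0-1-
  8 | 10--  (sole → essential)
  9 | --01,-0-1,10--
  10 | --10,-01-,10--
  11 | -0-1,-01-,10--
  13 | --01  (sole → essential)
  14 | --10  (sole → essential)
Essential prime implicants: --01, --10, 10--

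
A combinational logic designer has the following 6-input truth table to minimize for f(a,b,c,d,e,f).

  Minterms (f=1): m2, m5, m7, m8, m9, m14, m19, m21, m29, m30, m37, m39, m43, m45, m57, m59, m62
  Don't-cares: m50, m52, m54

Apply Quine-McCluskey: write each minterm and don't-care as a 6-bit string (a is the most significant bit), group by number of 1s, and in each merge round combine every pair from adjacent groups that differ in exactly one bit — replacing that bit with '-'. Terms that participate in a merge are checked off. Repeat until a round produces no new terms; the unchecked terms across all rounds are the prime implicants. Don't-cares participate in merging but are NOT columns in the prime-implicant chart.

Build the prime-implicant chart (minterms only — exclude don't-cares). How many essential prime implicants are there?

9

size-2^0 implicants → 000010  000101(✓)  000111(✓)  001000(✓)  001001(✓)  001110(✓)  010011  010101(✓)  011101(✓)  011110(✓)  100101(✓)  100111(✓)  101011(✓)  101101(✓)  110010(✓)  110100(✓)  110110(✓)  111001(✓)  111011(✓)  111110(✓)
size-2^1 implicants → -00101(✓)  -00111(✓)  -11110  0-0101  0-1110  0001-1(✓)  00100-  01-101  1-1011  10-101  1001-1(✓)  11-110  110-10  1101-0  1110-1
size-2^2 implicants → -001-1
Unchecked terms (primes): -001-1, -11110, 0-0101, 0-1110, 000010, 00100-, 01-101, 010011, 1-1011, 10-101, 11-110, 110-10, 1101-0, 1110-1
Minterm coverage:
  m2 ⊆ 000010 [E]
  m5 ⊆ -001-1,0-0101
  m7 ⊆ -001-1 [E]
  m8 ⊆ 00100- [E]
  m9 ⊆ 00100- [E]
  m14 ⊆ 0-1110 [E]
  m19 ⊆ 010011 [E]
  m21 ⊆ 0-0101,01-101
  m29 ⊆ 01-101 [E]
  m30 ⊆ -11110,0-1110
  m37 ⊆ -001-1,10-101
  m39 ⊆ -001-1 [E]
  m43 ⊆ 1-1011 [E]
  m45 ⊆ 10-101 [E]
  m57 ⊆ 1110-1 [E]
  m59 ⊆ 1-1011,1110-1
  m62 ⊆ -11110,11-110
E = {-001-1, 0-1110, 000010, 00100-, 01-101, 010011, 1-1011, 10-101, 1110-1}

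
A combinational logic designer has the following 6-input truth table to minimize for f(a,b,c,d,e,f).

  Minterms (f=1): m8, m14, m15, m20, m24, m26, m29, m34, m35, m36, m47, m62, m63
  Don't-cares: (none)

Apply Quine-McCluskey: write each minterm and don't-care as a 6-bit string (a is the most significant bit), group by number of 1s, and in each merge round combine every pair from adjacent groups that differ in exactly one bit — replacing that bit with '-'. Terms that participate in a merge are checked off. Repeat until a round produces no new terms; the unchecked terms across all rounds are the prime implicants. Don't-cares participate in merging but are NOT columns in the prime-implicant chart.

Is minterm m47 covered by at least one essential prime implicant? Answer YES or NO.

NO

size-2^0 implicants → 001000(✓)  001110(✓)  001111(✓)  010100  011000(✓)  011010(✓)  011101  100010(✓)  100011(✓)  100100  101111(✓)  111110(✓)  111111(✓)
size-2^1 implicants → -01111  0-1000  00111-  0110-0  1-1111  10001-  11111-
Unchecked terms (primes): -01111, 0-1000, 00111-, 010100, 0110-0, 011101, 1-1111, 10001-, 100100, 11111-
Minterm coverage:
  m8 ⊆ 0-1000 [E]
  m14 ⊆ 00111- [E]
  m15 ⊆ -01111,00111-
  m20 ⊆ 010100 [E]
  m24 ⊆ 0-1000,0110-0
  m26 ⊆ 0110-0 [E]
  m29 ⊆ 011101 [E]
  m34 ⊆ 10001- [E]
  m35 ⊆ 10001- [E]
  m36 ⊆ 100100 [E]
  m47 ⊆ -01111,1-1111
  m62 ⊆ 11111- [E]
  m63 ⊆ 1-1111,11111-
E = {0-1000, 00111-, 010100, 0110-0, 011101, 10001-, 100100, 11111-}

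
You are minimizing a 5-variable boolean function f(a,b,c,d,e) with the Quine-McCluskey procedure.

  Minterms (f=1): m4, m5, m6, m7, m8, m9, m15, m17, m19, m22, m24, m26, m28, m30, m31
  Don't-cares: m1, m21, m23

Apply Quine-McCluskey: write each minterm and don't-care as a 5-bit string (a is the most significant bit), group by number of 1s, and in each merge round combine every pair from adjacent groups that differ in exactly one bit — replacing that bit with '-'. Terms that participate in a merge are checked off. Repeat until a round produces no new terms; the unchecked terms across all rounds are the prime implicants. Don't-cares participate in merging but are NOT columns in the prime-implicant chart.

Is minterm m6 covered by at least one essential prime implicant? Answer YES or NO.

size-2^0 implicants → 00001(✓)  00100(✓)  00101(✓)  00110(✓)  00111(✓)  01000(✓)  01001(✓)  01111(✓)  10001(✓)  10011(✓)  10101(✓)  10110(✓)  10111(✓)  11000(✓)  11010(✓)  11100(✓)  11110(✓)  11111(✓)
size-2^1 implicants → -0001(✓)  -0101(✓)  -0110(✓)  -0111(✓)  -1000  -1111(✓)  0-001  0-111(✓)  00-01(✓)  001-0(✓)  001-1(✓)  0010-(✓)  0011-(✓)  0100-  1-110(✓)  1-111(✓)  10-01(✓)  10-11(✓)  100-1(✓)  101-1(✓)  1011-(✓)  11-00(✓)  11-10(✓)  110-0(✓)  111-0(✓)  1111-(✓)
size-2^2 implicants → --111  -0-01  -01-1  -011-  001--  1-11-  10--1  11--0
Unchecked terms (primes): --111, -0-01, -01-1, -011-, -1000, 0-001, 001--, 0100-, 1-11-, 10--1, 11--0
Minterm coverage:
  m4 ⊆ 001-- [E]
  m5 ⊆ -0-01,-01-1,001--
  m6 ⊆ -011-,001--
  m7 ⊆ --111,-01-1,-011-,001--
  m8 ⊆ -1000,0100-
  m9 ⊆ 0-001,0100-
  m15 ⊆ --111 [E]
  m17 ⊆ -0-01,10--1
  m19 ⊆ 10--1 [E]
  m22 ⊆ -011-,1-11-
  m24 ⊆ -1000,11--0
  m26 ⊆ 11--0 [E]
  m28 ⊆ 11--0 [E]
  m30 ⊆ 1-11-,11--0
  m31 ⊆ --111,1-11-
E = {--111, 001--, 10--1, 11--0}

YES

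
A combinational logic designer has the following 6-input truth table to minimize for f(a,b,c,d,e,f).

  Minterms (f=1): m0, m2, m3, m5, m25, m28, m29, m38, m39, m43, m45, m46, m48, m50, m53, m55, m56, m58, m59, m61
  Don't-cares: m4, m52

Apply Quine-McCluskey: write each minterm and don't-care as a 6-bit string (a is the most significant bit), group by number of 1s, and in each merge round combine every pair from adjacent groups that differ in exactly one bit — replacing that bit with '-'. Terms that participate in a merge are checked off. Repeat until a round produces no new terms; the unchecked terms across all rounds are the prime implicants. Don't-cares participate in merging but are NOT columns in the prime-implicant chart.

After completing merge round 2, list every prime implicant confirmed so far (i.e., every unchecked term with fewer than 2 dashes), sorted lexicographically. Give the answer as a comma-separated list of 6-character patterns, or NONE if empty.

-11101, 000-00, 0000-0, 00001-, 00010-, 011-01, 01110-, 1-0111, 1-1011, 1-1101, 10-110, 10011-, 11-101, 110-00, 1101-1, 11010-, 11101-

Round 0: 000000✓ 000010✓ 000011✓ 000100✓ 000101✓ 011001✓ 011100✓ 011101✓ 100110✓ 100111✓ 101011✓ 101101✓ 101110✓ 110000✓ 110010✓ 110100✓ 110101✓ 110111✓ 111000✓ 111010✓ 111011✓ 111101✓
Round 1: -11101 000-00 0000-0 00001- 00010- 011-01 01110- 1-0111 1-1011 1-1101 10-110 10011- 11-000✓ 11-010✓ 11-101 110-00 1100-0✓ 1101-1 11010- 1110-0✓ 11101-
Round 2: 11-0-0
PIs = {-11101, 000-00, 0000-0, 00001-, 00010-, 011-01, 01110-, 1-0111, 1-1011, 1-1101, 10-110, 10011-, 11-0-0, 11-101, 110-00, 1101-1, 11010-, 11101-}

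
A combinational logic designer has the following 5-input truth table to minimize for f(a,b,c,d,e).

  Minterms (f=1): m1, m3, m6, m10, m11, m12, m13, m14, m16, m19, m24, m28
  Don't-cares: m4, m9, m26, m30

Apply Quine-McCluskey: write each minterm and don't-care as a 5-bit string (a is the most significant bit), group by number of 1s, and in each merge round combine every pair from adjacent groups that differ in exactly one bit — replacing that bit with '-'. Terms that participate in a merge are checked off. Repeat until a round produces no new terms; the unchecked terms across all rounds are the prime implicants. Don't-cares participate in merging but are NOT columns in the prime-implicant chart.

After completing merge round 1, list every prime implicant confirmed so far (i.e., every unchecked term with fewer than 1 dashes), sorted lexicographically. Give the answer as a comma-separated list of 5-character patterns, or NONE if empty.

NONE

Round 0: 00001✓ 00011✓ 00100✓ 00110✓ 01001✓ 01010✓ 01011✓ 01100✓ 01101✓ 01110✓ 10000✓ 10011✓ 11000✓ 11010✓ 11100✓ 11110✓
Round 1: -0011 -1010✓ -1100✓ -1110✓ 0-001✓ 0-011✓ 0-100✓ 0-110✓ 000-1✓ 001-0✓ 01-01 01-10✓ 010-1✓ 0101- 011-0✓ 0110- 1-000 11-00✓ 11-10✓ 110-0✓ 111-0✓
Round 2: -1-10 -11-0 0-0-1 0-1-0 11--0
PIs = {-0011, -1-10, -11-0, 0-0-1, 0-1-0, 01-01, 0101-, 0110-, 1-000, 11--0}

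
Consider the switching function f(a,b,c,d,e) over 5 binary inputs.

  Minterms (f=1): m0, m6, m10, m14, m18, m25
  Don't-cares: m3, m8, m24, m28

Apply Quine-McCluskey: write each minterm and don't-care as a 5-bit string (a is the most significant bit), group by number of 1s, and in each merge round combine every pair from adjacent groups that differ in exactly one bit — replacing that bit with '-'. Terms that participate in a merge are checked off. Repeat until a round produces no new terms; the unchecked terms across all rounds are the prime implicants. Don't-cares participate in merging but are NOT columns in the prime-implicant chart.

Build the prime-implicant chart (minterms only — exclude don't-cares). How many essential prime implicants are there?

4

Round 0: 00000✓ 00011 00110✓ 01000✓ 01010✓ 01110✓ 10010 11000✓ 11001✓ 11100✓
Round 1: -1000 0-000 0-110 01-10 010-0 11-00 1100-
PIs = {-1000, 0-000, 0-110, 00011, 01-10, 010-0, 10010, 11-00, 1100-}
Coverage chart:
  m0: 0-000 ←essential
  m6: 0-110 ←essential
  m10: 01-10,010-0
  m14: 0-110,01-10
  m18: 10010 ←essential
  m25: 1100- ←essential
Essential: 0-000, 0-110, 10010, 1100-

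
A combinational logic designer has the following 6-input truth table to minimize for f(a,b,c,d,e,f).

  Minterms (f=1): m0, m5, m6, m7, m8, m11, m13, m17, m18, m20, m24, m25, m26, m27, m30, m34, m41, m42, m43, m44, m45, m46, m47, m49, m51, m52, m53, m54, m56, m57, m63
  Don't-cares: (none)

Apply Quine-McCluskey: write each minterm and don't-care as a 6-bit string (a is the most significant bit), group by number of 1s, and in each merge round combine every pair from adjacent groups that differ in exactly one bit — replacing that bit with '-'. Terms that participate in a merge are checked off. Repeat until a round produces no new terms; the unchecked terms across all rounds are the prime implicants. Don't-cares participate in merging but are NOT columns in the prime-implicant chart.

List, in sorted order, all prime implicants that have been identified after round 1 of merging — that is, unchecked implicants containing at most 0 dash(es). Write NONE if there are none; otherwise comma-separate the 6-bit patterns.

NONE

size-2^0 implicants → 000000(✓)  000101(✓)  000110(✓)  000111(✓)  001000(✓)  001011(✓)  001101(✓)  010001(✓)  010010(✓)  010100(✓)  011000(✓)  011001(✓)  011010(✓)  011011(✓)  011110(✓)  100010(✓)  101001(✓)  101010(✓)  101011(✓)  101100(✓)  101101(✓)  101110(✓)  101111(✓)  110001(✓)  110011(✓)  110100(✓)  110101(✓)  110110(✓)  111000(✓)  111001(✓)  111111(✓)
size-2^1 implicants → -01011  -01101  -10001(✓)  -10100  -11000(✓)  -11001(✓)  0-1000  0-1011  00-000  00-101  0001-1  00011-  01-001(✓)  01-010  011-10  0110-0(✓)  0110-1(✓)  01100-(✓)  01101-(✓)  1-1001  1-1111  10-010  101-01(✓)  101-10(✓)  101-11(✓)  1010-1(✓)  10101-(✓)  1011-0(✓)  1011-1(✓)  10110-(✓)  10111-(✓)  11-001(✓)  110-01  1100-1  1101-0  11010-  11100-(✓)
size-2^2 implicants → -1-001  -1100-  0110--  101--1  101-1-  1011--
Unchecked terms (primes): -01011, -01101, -1-001, -10100, -1100-, 0-1000, 0-1011, 00-000, 00-101, 0001-1, 00011-, 01-010, 011-10, 0110--, 1-1001, 1-1111, 10-010, 101--1, 101-1-, 1011--, 110-01, 1100-1, 1101-0, 11010-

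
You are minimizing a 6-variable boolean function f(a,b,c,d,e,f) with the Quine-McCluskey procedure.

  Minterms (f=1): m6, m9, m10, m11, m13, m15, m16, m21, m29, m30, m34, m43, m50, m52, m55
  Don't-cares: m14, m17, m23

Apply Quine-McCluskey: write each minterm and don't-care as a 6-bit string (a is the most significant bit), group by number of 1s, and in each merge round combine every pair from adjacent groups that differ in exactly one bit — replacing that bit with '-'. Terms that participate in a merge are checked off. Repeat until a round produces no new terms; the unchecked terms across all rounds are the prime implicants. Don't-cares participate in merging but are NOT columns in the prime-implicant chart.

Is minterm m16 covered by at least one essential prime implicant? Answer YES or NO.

YES

Round 0: 000110✓ 001001✓ 001010✓ 001011✓ 001101✓ 001110✓ 001111✓ 010000✓ 010001✓ 010101✓ 010111✓ 011101✓ 011110✓ 100010✓ 101011✓ 110010✓ 110100 110111✓
Round 1: -01011 -10111 0-1101 0-1110 00-110 001-01✓ 001-10✓ 001-11✓ 0010-1✓ 00101-✓ 0011-1✓ 00111-✓ 01-101 010-01 01000- 0101-1 1-0010
Round 2: 001--1 001-1-
PIs = {-01011, -10111, 0-1101, 0-1110, 00-110, 001--1, 001-1-, 01-101, 010-01, 01000-, 0101-1, 1-0010, 110100}
Coverage chart:
  m6: 00-110 ←essential
  m9: 001--1 ←essential
  m10: 001-1- ←essential
  m11: -01011,001--1,001-1-
  m13: 0-1101,001--1
  m15: 001--1,001-1-
  m16: 01000- ←essential
  m21: 01-101,010-01,0101-1
  m29: 0-1101,01-101
  m30: 0-1110 ←essential
  m34: 1-0010 ←essential
  m43: -01011 ←essential
  m50: 1-0010 ←essential
  m52: 110100 ←essential
  m55: -10111 ←essential
Essential: -01011, -10111, 0-1110, 00-110, 001--1, 001-1-, 01000-, 1-0010, 110100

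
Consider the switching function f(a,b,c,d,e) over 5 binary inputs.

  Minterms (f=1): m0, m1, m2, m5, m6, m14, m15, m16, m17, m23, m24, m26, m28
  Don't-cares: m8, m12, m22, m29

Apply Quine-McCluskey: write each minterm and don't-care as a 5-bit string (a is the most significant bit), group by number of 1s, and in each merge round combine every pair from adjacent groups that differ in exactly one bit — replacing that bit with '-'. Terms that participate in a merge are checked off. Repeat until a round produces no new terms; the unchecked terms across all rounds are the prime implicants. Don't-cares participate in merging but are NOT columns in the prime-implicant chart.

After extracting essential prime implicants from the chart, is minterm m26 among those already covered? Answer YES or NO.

Round 0: 00000✓ 00001✓ 00010✓ 00101✓ 00110✓ 01000✓ 01100✓ 01110✓ 01111✓ 10000✓ 10001✓ 10110✓ 10111✓ 11000✓ 11010✓ 11100✓ 11101✓
Round 1: -0000✓ -0001✓ -0110 -1000✓ -1100✓ 0-000✓ 0-110 00-01 00-10 000-0 0000-✓ 01-00✓ 011-0 0111- 1-000✓ 1000-✓ 1011- 11-00✓ 110-0 1110-
Round 2: --000 -000- -1-00
PIs = {--000, -000-, -0110, -1-00, 0-110, 00-01, 00-10, 000-0, 011-0, 0111-, 1011-, 110-0, 1110-}
Coverage chart:
  m0: --000,-000-,000-0
  m1: -000-,00-01
  m2: 00-10,000-0
  m5: 00-01 ←essential
  m6: -0110,0-110,00-10
  m14: 0-110,011-0,0111-
  m15: 0111- ←essential
  m16: --000,-000-
  m17: -000- ←essential
  m23: 1011- ←essential
  m24: --000,-1-00,110-0
  m26: 110-0 ←essential
  m28: -1-00,1110-
Essential: -000-, 00-01, 0111-, 1011-, 110-0

YES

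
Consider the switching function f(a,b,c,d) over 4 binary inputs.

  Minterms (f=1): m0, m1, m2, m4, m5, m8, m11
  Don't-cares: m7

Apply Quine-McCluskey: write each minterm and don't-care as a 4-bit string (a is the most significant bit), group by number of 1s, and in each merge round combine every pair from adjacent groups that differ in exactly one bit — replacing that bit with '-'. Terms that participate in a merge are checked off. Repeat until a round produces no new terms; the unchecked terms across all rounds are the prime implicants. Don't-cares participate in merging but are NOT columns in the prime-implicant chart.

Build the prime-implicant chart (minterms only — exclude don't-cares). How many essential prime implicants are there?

size-2^0 implicants → 0000(✓)  0001(✓)  0010(✓)  0100(✓)  0101(✓)  0111(✓)  1000(✓)  1011
size-2^1 implicants → -000  0-00(✓)  0-01(✓)  00-0  000-(✓)  01-1  010-(✓)
size-2^2 implicants → 0-0-
Unchecked terms (primes): -000, 0-0-, 00-0, 01-1, 1011
Minterm coverage:
  m0 ⊆ -000,0-0-,00-0
  m1 ⊆ 0-0- [E]
  m2 ⊆ 00-0 [E]
  m4 ⊆ 0-0- [E]
  m5 ⊆ 0-0-,01-1
  m8 ⊆ -000 [E]
  m11 ⊆ 1011 [E]
E = {-000, 0-0-, 00-0, 1011}

4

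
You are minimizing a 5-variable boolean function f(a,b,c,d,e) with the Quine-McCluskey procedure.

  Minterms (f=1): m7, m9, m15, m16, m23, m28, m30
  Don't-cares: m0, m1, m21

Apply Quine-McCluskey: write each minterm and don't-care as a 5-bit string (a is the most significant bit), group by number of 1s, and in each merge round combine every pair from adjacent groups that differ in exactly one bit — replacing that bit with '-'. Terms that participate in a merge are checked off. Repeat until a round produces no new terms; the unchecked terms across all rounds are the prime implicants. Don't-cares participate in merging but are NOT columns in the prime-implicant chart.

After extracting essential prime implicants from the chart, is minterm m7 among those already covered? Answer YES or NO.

YES

[col 0] 00000*, 00001*, 00111*, 01001*, 01111*, 10000*, 10101*, 10111*, 11100*, 11110*
[col 1] -0000, -0111, 0-001, 0-111, 0000-, 101-1, 111-0
Prime implicants: -0000, -0111, 0-001, 0-111, 0000-, 101-1, 111-0
PI chart (minterm → PIs covering it):
  7 | -0111,0-111
  9 | 0-001  (sole → essential)
  15 | 0-111  (sole → essential)
  16 | -0000  (sole → essential)
  23 | -0111,101-1
  28 | 111-0  (sole → essential)
  30 | 111-0  (sole → essential)
Essential prime implicants: -0000, 0-001, 0-111, 111-0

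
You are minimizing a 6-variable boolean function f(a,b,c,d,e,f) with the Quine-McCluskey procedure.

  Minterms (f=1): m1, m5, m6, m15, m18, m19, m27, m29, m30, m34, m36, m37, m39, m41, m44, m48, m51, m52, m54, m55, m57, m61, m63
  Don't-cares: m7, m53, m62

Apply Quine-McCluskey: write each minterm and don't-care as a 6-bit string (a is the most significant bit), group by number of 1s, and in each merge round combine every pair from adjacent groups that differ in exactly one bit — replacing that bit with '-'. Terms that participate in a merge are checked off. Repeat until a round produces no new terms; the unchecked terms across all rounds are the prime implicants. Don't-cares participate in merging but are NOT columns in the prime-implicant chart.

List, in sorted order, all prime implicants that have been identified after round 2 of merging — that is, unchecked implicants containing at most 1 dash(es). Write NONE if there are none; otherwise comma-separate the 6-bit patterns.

[col 0] 000001*, 000101*, 000110*, 000111*, 001111*, 010010*, 010011*, 011011*, 011101*, 011110*, 100010, 100100*, 100101*, 100111*, 101001*, 101100*, 110000*, 110011*, 110100*, 110101*, 110110*, 110111*, 111001*, 111101*, 111110*, 111111*
[col 1] -00101*, -00111*, -10011, -11101, -11110, 00-111, 000-01, 0001-1*, 00011-, 01-011, 01001-, 1-0100*, 1-0101*, 1-0111*, 1-1001, 10-100, 1001-1*, 10010-*, 11-101*, 11-110*, 11-111*, 110-00, 110-11, 1101-0*, 1101-1*, 11010-*, 11011-*, 111-01, 1111-1*, 11111-*
[col 2] -001-1, 1-01-1, 1-010-, 11-1-1, 11-11-, 1101--
Prime implicants: -001-1, -10011, -11101, -11110, 00-111, 000-01, 00011-, 01-011, 01001-, 1-01-1, 1-010-, 1-1001, 10-100, 100010, 11-1-1, 11-11-, 110-00, 110-11, 1101--, 111-01

-10011, -11101, -11110, 00-111, 000-01, 00011-, 01-011, 01001-, 1-1001, 10-100, 100010, 110-00, 110-11, 111-01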